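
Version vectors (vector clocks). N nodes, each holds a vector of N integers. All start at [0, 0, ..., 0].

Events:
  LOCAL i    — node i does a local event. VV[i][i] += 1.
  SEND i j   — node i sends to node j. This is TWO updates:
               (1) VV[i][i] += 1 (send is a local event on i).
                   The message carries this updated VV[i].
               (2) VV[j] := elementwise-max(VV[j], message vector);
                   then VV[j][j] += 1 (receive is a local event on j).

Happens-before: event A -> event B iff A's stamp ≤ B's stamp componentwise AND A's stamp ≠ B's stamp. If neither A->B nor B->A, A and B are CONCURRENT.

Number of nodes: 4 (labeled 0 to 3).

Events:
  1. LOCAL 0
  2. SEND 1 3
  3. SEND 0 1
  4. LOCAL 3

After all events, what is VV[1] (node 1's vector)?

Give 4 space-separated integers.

Answer: 2 2 0 0

Derivation:
Initial: VV[0]=[0, 0, 0, 0]
Initial: VV[1]=[0, 0, 0, 0]
Initial: VV[2]=[0, 0, 0, 0]
Initial: VV[3]=[0, 0, 0, 0]
Event 1: LOCAL 0: VV[0][0]++ -> VV[0]=[1, 0, 0, 0]
Event 2: SEND 1->3: VV[1][1]++ -> VV[1]=[0, 1, 0, 0], msg_vec=[0, 1, 0, 0]; VV[3]=max(VV[3],msg_vec) then VV[3][3]++ -> VV[3]=[0, 1, 0, 1]
Event 3: SEND 0->1: VV[0][0]++ -> VV[0]=[2, 0, 0, 0], msg_vec=[2, 0, 0, 0]; VV[1]=max(VV[1],msg_vec) then VV[1][1]++ -> VV[1]=[2, 2, 0, 0]
Event 4: LOCAL 3: VV[3][3]++ -> VV[3]=[0, 1, 0, 2]
Final vectors: VV[0]=[2, 0, 0, 0]; VV[1]=[2, 2, 0, 0]; VV[2]=[0, 0, 0, 0]; VV[3]=[0, 1, 0, 2]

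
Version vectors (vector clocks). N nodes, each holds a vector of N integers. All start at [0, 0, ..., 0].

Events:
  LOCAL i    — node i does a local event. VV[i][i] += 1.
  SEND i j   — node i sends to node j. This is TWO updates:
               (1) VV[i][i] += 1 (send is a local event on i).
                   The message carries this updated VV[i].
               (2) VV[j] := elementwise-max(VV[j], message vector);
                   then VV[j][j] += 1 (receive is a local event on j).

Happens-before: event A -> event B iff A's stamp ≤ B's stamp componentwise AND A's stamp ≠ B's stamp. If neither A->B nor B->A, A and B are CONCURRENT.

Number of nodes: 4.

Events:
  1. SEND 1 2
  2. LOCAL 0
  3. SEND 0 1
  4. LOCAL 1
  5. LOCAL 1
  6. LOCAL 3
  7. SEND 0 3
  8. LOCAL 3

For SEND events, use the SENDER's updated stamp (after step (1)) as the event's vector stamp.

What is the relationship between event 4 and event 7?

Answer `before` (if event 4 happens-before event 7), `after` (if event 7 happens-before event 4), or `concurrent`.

Answer: concurrent

Derivation:
Initial: VV[0]=[0, 0, 0, 0]
Initial: VV[1]=[0, 0, 0, 0]
Initial: VV[2]=[0, 0, 0, 0]
Initial: VV[3]=[0, 0, 0, 0]
Event 1: SEND 1->2: VV[1][1]++ -> VV[1]=[0, 1, 0, 0], msg_vec=[0, 1, 0, 0]; VV[2]=max(VV[2],msg_vec) then VV[2][2]++ -> VV[2]=[0, 1, 1, 0]
Event 2: LOCAL 0: VV[0][0]++ -> VV[0]=[1, 0, 0, 0]
Event 3: SEND 0->1: VV[0][0]++ -> VV[0]=[2, 0, 0, 0], msg_vec=[2, 0, 0, 0]; VV[1]=max(VV[1],msg_vec) then VV[1][1]++ -> VV[1]=[2, 2, 0, 0]
Event 4: LOCAL 1: VV[1][1]++ -> VV[1]=[2, 3, 0, 0]
Event 5: LOCAL 1: VV[1][1]++ -> VV[1]=[2, 4, 0, 0]
Event 6: LOCAL 3: VV[3][3]++ -> VV[3]=[0, 0, 0, 1]
Event 7: SEND 0->3: VV[0][0]++ -> VV[0]=[3, 0, 0, 0], msg_vec=[3, 0, 0, 0]; VV[3]=max(VV[3],msg_vec) then VV[3][3]++ -> VV[3]=[3, 0, 0, 2]
Event 8: LOCAL 3: VV[3][3]++ -> VV[3]=[3, 0, 0, 3]
Event 4 stamp: [2, 3, 0, 0]
Event 7 stamp: [3, 0, 0, 0]
[2, 3, 0, 0] <= [3, 0, 0, 0]? False
[3, 0, 0, 0] <= [2, 3, 0, 0]? False
Relation: concurrent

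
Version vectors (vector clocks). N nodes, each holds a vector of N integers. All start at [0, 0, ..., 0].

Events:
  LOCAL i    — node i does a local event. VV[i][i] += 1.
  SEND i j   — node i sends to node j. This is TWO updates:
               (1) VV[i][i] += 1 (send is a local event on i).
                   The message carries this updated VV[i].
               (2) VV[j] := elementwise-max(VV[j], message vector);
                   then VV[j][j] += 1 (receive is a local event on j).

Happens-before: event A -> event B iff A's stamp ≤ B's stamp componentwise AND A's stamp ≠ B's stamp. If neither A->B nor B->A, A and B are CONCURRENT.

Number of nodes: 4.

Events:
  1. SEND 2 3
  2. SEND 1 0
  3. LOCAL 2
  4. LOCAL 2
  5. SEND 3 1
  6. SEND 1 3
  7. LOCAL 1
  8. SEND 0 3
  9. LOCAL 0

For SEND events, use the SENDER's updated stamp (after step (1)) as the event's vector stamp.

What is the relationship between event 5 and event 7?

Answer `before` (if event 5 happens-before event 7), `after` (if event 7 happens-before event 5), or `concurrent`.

Initial: VV[0]=[0, 0, 0, 0]
Initial: VV[1]=[0, 0, 0, 0]
Initial: VV[2]=[0, 0, 0, 0]
Initial: VV[3]=[0, 0, 0, 0]
Event 1: SEND 2->3: VV[2][2]++ -> VV[2]=[0, 0, 1, 0], msg_vec=[0, 0, 1, 0]; VV[3]=max(VV[3],msg_vec) then VV[3][3]++ -> VV[3]=[0, 0, 1, 1]
Event 2: SEND 1->0: VV[1][1]++ -> VV[1]=[0, 1, 0, 0], msg_vec=[0, 1, 0, 0]; VV[0]=max(VV[0],msg_vec) then VV[0][0]++ -> VV[0]=[1, 1, 0, 0]
Event 3: LOCAL 2: VV[2][2]++ -> VV[2]=[0, 0, 2, 0]
Event 4: LOCAL 2: VV[2][2]++ -> VV[2]=[0, 0, 3, 0]
Event 5: SEND 3->1: VV[3][3]++ -> VV[3]=[0, 0, 1, 2], msg_vec=[0, 0, 1, 2]; VV[1]=max(VV[1],msg_vec) then VV[1][1]++ -> VV[1]=[0, 2, 1, 2]
Event 6: SEND 1->3: VV[1][1]++ -> VV[1]=[0, 3, 1, 2], msg_vec=[0, 3, 1, 2]; VV[3]=max(VV[3],msg_vec) then VV[3][3]++ -> VV[3]=[0, 3, 1, 3]
Event 7: LOCAL 1: VV[1][1]++ -> VV[1]=[0, 4, 1, 2]
Event 8: SEND 0->3: VV[0][0]++ -> VV[0]=[2, 1, 0, 0], msg_vec=[2, 1, 0, 0]; VV[3]=max(VV[3],msg_vec) then VV[3][3]++ -> VV[3]=[2, 3, 1, 4]
Event 9: LOCAL 0: VV[0][0]++ -> VV[0]=[3, 1, 0, 0]
Event 5 stamp: [0, 0, 1, 2]
Event 7 stamp: [0, 4, 1, 2]
[0, 0, 1, 2] <= [0, 4, 1, 2]? True
[0, 4, 1, 2] <= [0, 0, 1, 2]? False
Relation: before

Answer: before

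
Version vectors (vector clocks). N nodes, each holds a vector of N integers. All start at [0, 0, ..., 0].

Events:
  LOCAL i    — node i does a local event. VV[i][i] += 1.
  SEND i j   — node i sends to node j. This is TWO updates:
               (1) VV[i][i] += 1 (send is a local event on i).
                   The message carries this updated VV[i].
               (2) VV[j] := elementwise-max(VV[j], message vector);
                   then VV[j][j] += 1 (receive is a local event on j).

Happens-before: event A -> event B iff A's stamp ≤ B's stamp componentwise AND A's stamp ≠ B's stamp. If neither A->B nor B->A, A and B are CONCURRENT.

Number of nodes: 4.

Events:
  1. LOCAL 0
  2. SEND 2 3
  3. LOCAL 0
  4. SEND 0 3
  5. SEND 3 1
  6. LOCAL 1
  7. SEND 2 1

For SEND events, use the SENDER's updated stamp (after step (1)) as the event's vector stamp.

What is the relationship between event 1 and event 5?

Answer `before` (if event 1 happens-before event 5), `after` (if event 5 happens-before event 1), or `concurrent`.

Answer: before

Derivation:
Initial: VV[0]=[0, 0, 0, 0]
Initial: VV[1]=[0, 0, 0, 0]
Initial: VV[2]=[0, 0, 0, 0]
Initial: VV[3]=[0, 0, 0, 0]
Event 1: LOCAL 0: VV[0][0]++ -> VV[0]=[1, 0, 0, 0]
Event 2: SEND 2->3: VV[2][2]++ -> VV[2]=[0, 0, 1, 0], msg_vec=[0, 0, 1, 0]; VV[3]=max(VV[3],msg_vec) then VV[3][3]++ -> VV[3]=[0, 0, 1, 1]
Event 3: LOCAL 0: VV[0][0]++ -> VV[0]=[2, 0, 0, 0]
Event 4: SEND 0->3: VV[0][0]++ -> VV[0]=[3, 0, 0, 0], msg_vec=[3, 0, 0, 0]; VV[3]=max(VV[3],msg_vec) then VV[3][3]++ -> VV[3]=[3, 0, 1, 2]
Event 5: SEND 3->1: VV[3][3]++ -> VV[3]=[3, 0, 1, 3], msg_vec=[3, 0, 1, 3]; VV[1]=max(VV[1],msg_vec) then VV[1][1]++ -> VV[1]=[3, 1, 1, 3]
Event 6: LOCAL 1: VV[1][1]++ -> VV[1]=[3, 2, 1, 3]
Event 7: SEND 2->1: VV[2][2]++ -> VV[2]=[0, 0, 2, 0], msg_vec=[0, 0, 2, 0]; VV[1]=max(VV[1],msg_vec) then VV[1][1]++ -> VV[1]=[3, 3, 2, 3]
Event 1 stamp: [1, 0, 0, 0]
Event 5 stamp: [3, 0, 1, 3]
[1, 0, 0, 0] <= [3, 0, 1, 3]? True
[3, 0, 1, 3] <= [1, 0, 0, 0]? False
Relation: before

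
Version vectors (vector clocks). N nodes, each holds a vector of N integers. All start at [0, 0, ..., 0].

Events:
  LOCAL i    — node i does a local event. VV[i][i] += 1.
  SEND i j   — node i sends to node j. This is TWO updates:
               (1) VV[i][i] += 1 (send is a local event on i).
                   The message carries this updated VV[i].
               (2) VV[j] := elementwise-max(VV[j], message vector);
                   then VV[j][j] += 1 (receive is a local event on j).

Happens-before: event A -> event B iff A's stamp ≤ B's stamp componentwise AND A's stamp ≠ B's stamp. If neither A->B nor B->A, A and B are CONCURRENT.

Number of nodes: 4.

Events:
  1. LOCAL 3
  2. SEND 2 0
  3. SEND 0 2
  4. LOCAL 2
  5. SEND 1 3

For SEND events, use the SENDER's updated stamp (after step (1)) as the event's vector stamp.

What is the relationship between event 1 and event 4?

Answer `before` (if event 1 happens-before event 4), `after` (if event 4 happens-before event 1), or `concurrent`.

Initial: VV[0]=[0, 0, 0, 0]
Initial: VV[1]=[0, 0, 0, 0]
Initial: VV[2]=[0, 0, 0, 0]
Initial: VV[3]=[0, 0, 0, 0]
Event 1: LOCAL 3: VV[3][3]++ -> VV[3]=[0, 0, 0, 1]
Event 2: SEND 2->0: VV[2][2]++ -> VV[2]=[0, 0, 1, 0], msg_vec=[0, 0, 1, 0]; VV[0]=max(VV[0],msg_vec) then VV[0][0]++ -> VV[0]=[1, 0, 1, 0]
Event 3: SEND 0->2: VV[0][0]++ -> VV[0]=[2, 0, 1, 0], msg_vec=[2, 0, 1, 0]; VV[2]=max(VV[2],msg_vec) then VV[2][2]++ -> VV[2]=[2, 0, 2, 0]
Event 4: LOCAL 2: VV[2][2]++ -> VV[2]=[2, 0, 3, 0]
Event 5: SEND 1->3: VV[1][1]++ -> VV[1]=[0, 1, 0, 0], msg_vec=[0, 1, 0, 0]; VV[3]=max(VV[3],msg_vec) then VV[3][3]++ -> VV[3]=[0, 1, 0, 2]
Event 1 stamp: [0, 0, 0, 1]
Event 4 stamp: [2, 0, 3, 0]
[0, 0, 0, 1] <= [2, 0, 3, 0]? False
[2, 0, 3, 0] <= [0, 0, 0, 1]? False
Relation: concurrent

Answer: concurrent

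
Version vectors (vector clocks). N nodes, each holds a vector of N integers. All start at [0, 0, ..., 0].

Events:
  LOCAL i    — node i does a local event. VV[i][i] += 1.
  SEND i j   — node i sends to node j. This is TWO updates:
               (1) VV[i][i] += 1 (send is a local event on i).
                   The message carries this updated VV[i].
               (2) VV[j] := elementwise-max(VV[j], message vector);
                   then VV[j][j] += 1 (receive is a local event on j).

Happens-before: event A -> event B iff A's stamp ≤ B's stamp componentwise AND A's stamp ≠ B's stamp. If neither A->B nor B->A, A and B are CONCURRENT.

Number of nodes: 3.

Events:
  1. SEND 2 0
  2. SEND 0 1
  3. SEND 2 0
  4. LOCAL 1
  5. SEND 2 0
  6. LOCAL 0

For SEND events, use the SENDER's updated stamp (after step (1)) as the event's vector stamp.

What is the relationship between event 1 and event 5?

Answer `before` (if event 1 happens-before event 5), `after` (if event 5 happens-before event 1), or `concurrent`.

Answer: before

Derivation:
Initial: VV[0]=[0, 0, 0]
Initial: VV[1]=[0, 0, 0]
Initial: VV[2]=[0, 0, 0]
Event 1: SEND 2->0: VV[2][2]++ -> VV[2]=[0, 0, 1], msg_vec=[0, 0, 1]; VV[0]=max(VV[0],msg_vec) then VV[0][0]++ -> VV[0]=[1, 0, 1]
Event 2: SEND 0->1: VV[0][0]++ -> VV[0]=[2, 0, 1], msg_vec=[2, 0, 1]; VV[1]=max(VV[1],msg_vec) then VV[1][1]++ -> VV[1]=[2, 1, 1]
Event 3: SEND 2->0: VV[2][2]++ -> VV[2]=[0, 0, 2], msg_vec=[0, 0, 2]; VV[0]=max(VV[0],msg_vec) then VV[0][0]++ -> VV[0]=[3, 0, 2]
Event 4: LOCAL 1: VV[1][1]++ -> VV[1]=[2, 2, 1]
Event 5: SEND 2->0: VV[2][2]++ -> VV[2]=[0, 0, 3], msg_vec=[0, 0, 3]; VV[0]=max(VV[0],msg_vec) then VV[0][0]++ -> VV[0]=[4, 0, 3]
Event 6: LOCAL 0: VV[0][0]++ -> VV[0]=[5, 0, 3]
Event 1 stamp: [0, 0, 1]
Event 5 stamp: [0, 0, 3]
[0, 0, 1] <= [0, 0, 3]? True
[0, 0, 3] <= [0, 0, 1]? False
Relation: before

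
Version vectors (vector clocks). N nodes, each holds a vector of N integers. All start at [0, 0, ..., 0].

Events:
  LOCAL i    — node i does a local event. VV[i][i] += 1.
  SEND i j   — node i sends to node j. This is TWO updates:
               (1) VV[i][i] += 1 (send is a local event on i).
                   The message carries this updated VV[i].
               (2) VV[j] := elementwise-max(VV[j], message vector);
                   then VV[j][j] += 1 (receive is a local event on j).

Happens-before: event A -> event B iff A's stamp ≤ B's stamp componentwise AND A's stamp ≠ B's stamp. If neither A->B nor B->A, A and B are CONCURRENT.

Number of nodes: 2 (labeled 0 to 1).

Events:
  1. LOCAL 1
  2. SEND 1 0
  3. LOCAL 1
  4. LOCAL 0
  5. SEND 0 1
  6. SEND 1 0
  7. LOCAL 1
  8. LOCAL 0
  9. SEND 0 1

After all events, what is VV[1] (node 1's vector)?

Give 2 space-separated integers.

Answer: 6 7

Derivation:
Initial: VV[0]=[0, 0]
Initial: VV[1]=[0, 0]
Event 1: LOCAL 1: VV[1][1]++ -> VV[1]=[0, 1]
Event 2: SEND 1->0: VV[1][1]++ -> VV[1]=[0, 2], msg_vec=[0, 2]; VV[0]=max(VV[0],msg_vec) then VV[0][0]++ -> VV[0]=[1, 2]
Event 3: LOCAL 1: VV[1][1]++ -> VV[1]=[0, 3]
Event 4: LOCAL 0: VV[0][0]++ -> VV[0]=[2, 2]
Event 5: SEND 0->1: VV[0][0]++ -> VV[0]=[3, 2], msg_vec=[3, 2]; VV[1]=max(VV[1],msg_vec) then VV[1][1]++ -> VV[1]=[3, 4]
Event 6: SEND 1->0: VV[1][1]++ -> VV[1]=[3, 5], msg_vec=[3, 5]; VV[0]=max(VV[0],msg_vec) then VV[0][0]++ -> VV[0]=[4, 5]
Event 7: LOCAL 1: VV[1][1]++ -> VV[1]=[3, 6]
Event 8: LOCAL 0: VV[0][0]++ -> VV[0]=[5, 5]
Event 9: SEND 0->1: VV[0][0]++ -> VV[0]=[6, 5], msg_vec=[6, 5]; VV[1]=max(VV[1],msg_vec) then VV[1][1]++ -> VV[1]=[6, 7]
Final vectors: VV[0]=[6, 5]; VV[1]=[6, 7]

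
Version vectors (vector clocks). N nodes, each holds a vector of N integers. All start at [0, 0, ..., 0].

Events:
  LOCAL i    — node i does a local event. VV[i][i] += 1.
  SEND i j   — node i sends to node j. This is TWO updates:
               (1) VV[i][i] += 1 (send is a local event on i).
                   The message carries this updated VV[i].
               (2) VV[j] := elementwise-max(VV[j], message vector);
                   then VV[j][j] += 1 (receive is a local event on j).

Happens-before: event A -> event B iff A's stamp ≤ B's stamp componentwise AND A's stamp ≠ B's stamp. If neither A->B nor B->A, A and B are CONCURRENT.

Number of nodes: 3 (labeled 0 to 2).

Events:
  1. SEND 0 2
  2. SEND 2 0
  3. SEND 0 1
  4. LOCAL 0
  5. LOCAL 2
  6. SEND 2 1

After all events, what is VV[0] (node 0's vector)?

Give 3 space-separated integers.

Answer: 4 0 2

Derivation:
Initial: VV[0]=[0, 0, 0]
Initial: VV[1]=[0, 0, 0]
Initial: VV[2]=[0, 0, 0]
Event 1: SEND 0->2: VV[0][0]++ -> VV[0]=[1, 0, 0], msg_vec=[1, 0, 0]; VV[2]=max(VV[2],msg_vec) then VV[2][2]++ -> VV[2]=[1, 0, 1]
Event 2: SEND 2->0: VV[2][2]++ -> VV[2]=[1, 0, 2], msg_vec=[1, 0, 2]; VV[0]=max(VV[0],msg_vec) then VV[0][0]++ -> VV[0]=[2, 0, 2]
Event 3: SEND 0->1: VV[0][0]++ -> VV[0]=[3, 0, 2], msg_vec=[3, 0, 2]; VV[1]=max(VV[1],msg_vec) then VV[1][1]++ -> VV[1]=[3, 1, 2]
Event 4: LOCAL 0: VV[0][0]++ -> VV[0]=[4, 0, 2]
Event 5: LOCAL 2: VV[2][2]++ -> VV[2]=[1, 0, 3]
Event 6: SEND 2->1: VV[2][2]++ -> VV[2]=[1, 0, 4], msg_vec=[1, 0, 4]; VV[1]=max(VV[1],msg_vec) then VV[1][1]++ -> VV[1]=[3, 2, 4]
Final vectors: VV[0]=[4, 0, 2]; VV[1]=[3, 2, 4]; VV[2]=[1, 0, 4]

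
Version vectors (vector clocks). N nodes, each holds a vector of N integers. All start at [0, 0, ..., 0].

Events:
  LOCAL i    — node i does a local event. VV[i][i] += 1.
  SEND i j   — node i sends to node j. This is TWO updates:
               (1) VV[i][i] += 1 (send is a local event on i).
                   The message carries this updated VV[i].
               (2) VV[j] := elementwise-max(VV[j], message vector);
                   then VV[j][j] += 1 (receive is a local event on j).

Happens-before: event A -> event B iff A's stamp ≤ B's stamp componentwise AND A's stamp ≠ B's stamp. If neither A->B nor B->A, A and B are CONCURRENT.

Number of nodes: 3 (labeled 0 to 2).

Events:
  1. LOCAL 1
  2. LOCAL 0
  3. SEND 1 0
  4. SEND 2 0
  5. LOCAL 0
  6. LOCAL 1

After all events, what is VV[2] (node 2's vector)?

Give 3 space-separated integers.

Answer: 0 0 1

Derivation:
Initial: VV[0]=[0, 0, 0]
Initial: VV[1]=[0, 0, 0]
Initial: VV[2]=[0, 0, 0]
Event 1: LOCAL 1: VV[1][1]++ -> VV[1]=[0, 1, 0]
Event 2: LOCAL 0: VV[0][0]++ -> VV[0]=[1, 0, 0]
Event 3: SEND 1->0: VV[1][1]++ -> VV[1]=[0, 2, 0], msg_vec=[0, 2, 0]; VV[0]=max(VV[0],msg_vec) then VV[0][0]++ -> VV[0]=[2, 2, 0]
Event 4: SEND 2->0: VV[2][2]++ -> VV[2]=[0, 0, 1], msg_vec=[0, 0, 1]; VV[0]=max(VV[0],msg_vec) then VV[0][0]++ -> VV[0]=[3, 2, 1]
Event 5: LOCAL 0: VV[0][0]++ -> VV[0]=[4, 2, 1]
Event 6: LOCAL 1: VV[1][1]++ -> VV[1]=[0, 3, 0]
Final vectors: VV[0]=[4, 2, 1]; VV[1]=[0, 3, 0]; VV[2]=[0, 0, 1]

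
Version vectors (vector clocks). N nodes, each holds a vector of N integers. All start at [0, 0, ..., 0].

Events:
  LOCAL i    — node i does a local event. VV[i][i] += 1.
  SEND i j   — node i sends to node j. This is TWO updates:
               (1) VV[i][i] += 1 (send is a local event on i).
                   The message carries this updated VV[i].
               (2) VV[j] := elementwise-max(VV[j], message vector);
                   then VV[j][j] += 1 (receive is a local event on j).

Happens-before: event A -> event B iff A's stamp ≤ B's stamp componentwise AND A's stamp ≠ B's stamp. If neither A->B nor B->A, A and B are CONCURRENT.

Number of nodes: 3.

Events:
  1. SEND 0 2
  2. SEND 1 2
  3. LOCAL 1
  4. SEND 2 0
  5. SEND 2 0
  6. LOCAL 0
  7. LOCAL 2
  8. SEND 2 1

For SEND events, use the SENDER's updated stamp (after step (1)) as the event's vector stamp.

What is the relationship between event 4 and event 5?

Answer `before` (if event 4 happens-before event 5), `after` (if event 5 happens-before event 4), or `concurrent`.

Initial: VV[0]=[0, 0, 0]
Initial: VV[1]=[0, 0, 0]
Initial: VV[2]=[0, 0, 0]
Event 1: SEND 0->2: VV[0][0]++ -> VV[0]=[1, 0, 0], msg_vec=[1, 0, 0]; VV[2]=max(VV[2],msg_vec) then VV[2][2]++ -> VV[2]=[1, 0, 1]
Event 2: SEND 1->2: VV[1][1]++ -> VV[1]=[0, 1, 0], msg_vec=[0, 1, 0]; VV[2]=max(VV[2],msg_vec) then VV[2][2]++ -> VV[2]=[1, 1, 2]
Event 3: LOCAL 1: VV[1][1]++ -> VV[1]=[0, 2, 0]
Event 4: SEND 2->0: VV[2][2]++ -> VV[2]=[1, 1, 3], msg_vec=[1, 1, 3]; VV[0]=max(VV[0],msg_vec) then VV[0][0]++ -> VV[0]=[2, 1, 3]
Event 5: SEND 2->0: VV[2][2]++ -> VV[2]=[1, 1, 4], msg_vec=[1, 1, 4]; VV[0]=max(VV[0],msg_vec) then VV[0][0]++ -> VV[0]=[3, 1, 4]
Event 6: LOCAL 0: VV[0][0]++ -> VV[0]=[4, 1, 4]
Event 7: LOCAL 2: VV[2][2]++ -> VV[2]=[1, 1, 5]
Event 8: SEND 2->1: VV[2][2]++ -> VV[2]=[1, 1, 6], msg_vec=[1, 1, 6]; VV[1]=max(VV[1],msg_vec) then VV[1][1]++ -> VV[1]=[1, 3, 6]
Event 4 stamp: [1, 1, 3]
Event 5 stamp: [1, 1, 4]
[1, 1, 3] <= [1, 1, 4]? True
[1, 1, 4] <= [1, 1, 3]? False
Relation: before

Answer: before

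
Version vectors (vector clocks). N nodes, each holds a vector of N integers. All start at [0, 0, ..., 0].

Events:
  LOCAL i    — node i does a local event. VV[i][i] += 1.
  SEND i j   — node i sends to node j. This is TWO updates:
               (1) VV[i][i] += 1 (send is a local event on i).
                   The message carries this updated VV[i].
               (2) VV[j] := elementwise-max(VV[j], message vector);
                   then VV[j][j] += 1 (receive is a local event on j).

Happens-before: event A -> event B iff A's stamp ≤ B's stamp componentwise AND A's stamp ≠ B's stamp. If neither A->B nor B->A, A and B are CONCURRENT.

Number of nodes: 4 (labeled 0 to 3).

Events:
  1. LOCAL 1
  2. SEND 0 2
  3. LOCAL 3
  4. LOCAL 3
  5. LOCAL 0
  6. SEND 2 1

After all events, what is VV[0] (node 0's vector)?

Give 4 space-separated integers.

Initial: VV[0]=[0, 0, 0, 0]
Initial: VV[1]=[0, 0, 0, 0]
Initial: VV[2]=[0, 0, 0, 0]
Initial: VV[3]=[0, 0, 0, 0]
Event 1: LOCAL 1: VV[1][1]++ -> VV[1]=[0, 1, 0, 0]
Event 2: SEND 0->2: VV[0][0]++ -> VV[0]=[1, 0, 0, 0], msg_vec=[1, 0, 0, 0]; VV[2]=max(VV[2],msg_vec) then VV[2][2]++ -> VV[2]=[1, 0, 1, 0]
Event 3: LOCAL 3: VV[3][3]++ -> VV[3]=[0, 0, 0, 1]
Event 4: LOCAL 3: VV[3][3]++ -> VV[3]=[0, 0, 0, 2]
Event 5: LOCAL 0: VV[0][0]++ -> VV[0]=[2, 0, 0, 0]
Event 6: SEND 2->1: VV[2][2]++ -> VV[2]=[1, 0, 2, 0], msg_vec=[1, 0, 2, 0]; VV[1]=max(VV[1],msg_vec) then VV[1][1]++ -> VV[1]=[1, 2, 2, 0]
Final vectors: VV[0]=[2, 0, 0, 0]; VV[1]=[1, 2, 2, 0]; VV[2]=[1, 0, 2, 0]; VV[3]=[0, 0, 0, 2]

Answer: 2 0 0 0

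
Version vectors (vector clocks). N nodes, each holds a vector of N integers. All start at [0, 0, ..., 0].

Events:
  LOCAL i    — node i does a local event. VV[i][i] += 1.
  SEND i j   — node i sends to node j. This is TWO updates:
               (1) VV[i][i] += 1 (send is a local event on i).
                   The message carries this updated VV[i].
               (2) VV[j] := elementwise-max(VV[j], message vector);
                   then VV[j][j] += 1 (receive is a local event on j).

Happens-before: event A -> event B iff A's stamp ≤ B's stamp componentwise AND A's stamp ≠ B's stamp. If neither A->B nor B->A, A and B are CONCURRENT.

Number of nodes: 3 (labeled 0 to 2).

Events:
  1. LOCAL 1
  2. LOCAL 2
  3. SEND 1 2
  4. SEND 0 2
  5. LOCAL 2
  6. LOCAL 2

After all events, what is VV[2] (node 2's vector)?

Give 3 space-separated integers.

Initial: VV[0]=[0, 0, 0]
Initial: VV[1]=[0, 0, 0]
Initial: VV[2]=[0, 0, 0]
Event 1: LOCAL 1: VV[1][1]++ -> VV[1]=[0, 1, 0]
Event 2: LOCAL 2: VV[2][2]++ -> VV[2]=[0, 0, 1]
Event 3: SEND 1->2: VV[1][1]++ -> VV[1]=[0, 2, 0], msg_vec=[0, 2, 0]; VV[2]=max(VV[2],msg_vec) then VV[2][2]++ -> VV[2]=[0, 2, 2]
Event 4: SEND 0->2: VV[0][0]++ -> VV[0]=[1, 0, 0], msg_vec=[1, 0, 0]; VV[2]=max(VV[2],msg_vec) then VV[2][2]++ -> VV[2]=[1, 2, 3]
Event 5: LOCAL 2: VV[2][2]++ -> VV[2]=[1, 2, 4]
Event 6: LOCAL 2: VV[2][2]++ -> VV[2]=[1, 2, 5]
Final vectors: VV[0]=[1, 0, 0]; VV[1]=[0, 2, 0]; VV[2]=[1, 2, 5]

Answer: 1 2 5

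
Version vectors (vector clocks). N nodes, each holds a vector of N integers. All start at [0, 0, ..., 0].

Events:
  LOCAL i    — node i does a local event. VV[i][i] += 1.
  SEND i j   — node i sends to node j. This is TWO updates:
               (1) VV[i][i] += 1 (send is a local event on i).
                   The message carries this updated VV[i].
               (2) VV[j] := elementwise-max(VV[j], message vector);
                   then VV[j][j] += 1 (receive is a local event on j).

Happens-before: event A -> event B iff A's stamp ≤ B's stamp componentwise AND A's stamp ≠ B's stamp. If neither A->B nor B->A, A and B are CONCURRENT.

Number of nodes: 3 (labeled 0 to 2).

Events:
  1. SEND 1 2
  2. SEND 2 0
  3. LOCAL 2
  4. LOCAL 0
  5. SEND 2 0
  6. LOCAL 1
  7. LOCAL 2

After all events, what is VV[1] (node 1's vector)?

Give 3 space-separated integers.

Initial: VV[0]=[0, 0, 0]
Initial: VV[1]=[0, 0, 0]
Initial: VV[2]=[0, 0, 0]
Event 1: SEND 1->2: VV[1][1]++ -> VV[1]=[0, 1, 0], msg_vec=[0, 1, 0]; VV[2]=max(VV[2],msg_vec) then VV[2][2]++ -> VV[2]=[0, 1, 1]
Event 2: SEND 2->0: VV[2][2]++ -> VV[2]=[0, 1, 2], msg_vec=[0, 1, 2]; VV[0]=max(VV[0],msg_vec) then VV[0][0]++ -> VV[0]=[1, 1, 2]
Event 3: LOCAL 2: VV[2][2]++ -> VV[2]=[0, 1, 3]
Event 4: LOCAL 0: VV[0][0]++ -> VV[0]=[2, 1, 2]
Event 5: SEND 2->0: VV[2][2]++ -> VV[2]=[0, 1, 4], msg_vec=[0, 1, 4]; VV[0]=max(VV[0],msg_vec) then VV[0][0]++ -> VV[0]=[3, 1, 4]
Event 6: LOCAL 1: VV[1][1]++ -> VV[1]=[0, 2, 0]
Event 7: LOCAL 2: VV[2][2]++ -> VV[2]=[0, 1, 5]
Final vectors: VV[0]=[3, 1, 4]; VV[1]=[0, 2, 0]; VV[2]=[0, 1, 5]

Answer: 0 2 0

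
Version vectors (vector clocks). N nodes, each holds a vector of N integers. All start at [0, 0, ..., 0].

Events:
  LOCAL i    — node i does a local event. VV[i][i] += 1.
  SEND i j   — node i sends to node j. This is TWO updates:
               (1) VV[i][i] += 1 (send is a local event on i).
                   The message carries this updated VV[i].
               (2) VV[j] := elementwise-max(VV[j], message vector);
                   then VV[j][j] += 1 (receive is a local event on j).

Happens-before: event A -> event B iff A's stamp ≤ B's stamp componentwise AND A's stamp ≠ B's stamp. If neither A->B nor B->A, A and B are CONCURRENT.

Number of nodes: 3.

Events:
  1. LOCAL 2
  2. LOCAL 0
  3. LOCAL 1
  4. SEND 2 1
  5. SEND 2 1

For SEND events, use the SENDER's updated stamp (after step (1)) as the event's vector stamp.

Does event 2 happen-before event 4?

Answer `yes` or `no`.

Initial: VV[0]=[0, 0, 0]
Initial: VV[1]=[0, 0, 0]
Initial: VV[2]=[0, 0, 0]
Event 1: LOCAL 2: VV[2][2]++ -> VV[2]=[0, 0, 1]
Event 2: LOCAL 0: VV[0][0]++ -> VV[0]=[1, 0, 0]
Event 3: LOCAL 1: VV[1][1]++ -> VV[1]=[0, 1, 0]
Event 4: SEND 2->1: VV[2][2]++ -> VV[2]=[0, 0, 2], msg_vec=[0, 0, 2]; VV[1]=max(VV[1],msg_vec) then VV[1][1]++ -> VV[1]=[0, 2, 2]
Event 5: SEND 2->1: VV[2][2]++ -> VV[2]=[0, 0, 3], msg_vec=[0, 0, 3]; VV[1]=max(VV[1],msg_vec) then VV[1][1]++ -> VV[1]=[0, 3, 3]
Event 2 stamp: [1, 0, 0]
Event 4 stamp: [0, 0, 2]
[1, 0, 0] <= [0, 0, 2]? False. Equal? False. Happens-before: False

Answer: no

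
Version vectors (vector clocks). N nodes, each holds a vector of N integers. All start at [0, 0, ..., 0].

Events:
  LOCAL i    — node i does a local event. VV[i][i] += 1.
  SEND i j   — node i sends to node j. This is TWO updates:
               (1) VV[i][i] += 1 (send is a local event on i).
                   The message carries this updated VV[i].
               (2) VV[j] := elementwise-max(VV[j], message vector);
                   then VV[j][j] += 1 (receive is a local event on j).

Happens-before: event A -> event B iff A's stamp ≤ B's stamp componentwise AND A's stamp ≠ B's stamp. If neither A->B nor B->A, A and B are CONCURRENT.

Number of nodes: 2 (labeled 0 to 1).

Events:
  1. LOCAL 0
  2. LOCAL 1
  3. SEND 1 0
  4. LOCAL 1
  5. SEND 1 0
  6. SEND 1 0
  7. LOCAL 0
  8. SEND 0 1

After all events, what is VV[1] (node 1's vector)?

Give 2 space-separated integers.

Initial: VV[0]=[0, 0]
Initial: VV[1]=[0, 0]
Event 1: LOCAL 0: VV[0][0]++ -> VV[0]=[1, 0]
Event 2: LOCAL 1: VV[1][1]++ -> VV[1]=[0, 1]
Event 3: SEND 1->0: VV[1][1]++ -> VV[1]=[0, 2], msg_vec=[0, 2]; VV[0]=max(VV[0],msg_vec) then VV[0][0]++ -> VV[0]=[2, 2]
Event 4: LOCAL 1: VV[1][1]++ -> VV[1]=[0, 3]
Event 5: SEND 1->0: VV[1][1]++ -> VV[1]=[0, 4], msg_vec=[0, 4]; VV[0]=max(VV[0],msg_vec) then VV[0][0]++ -> VV[0]=[3, 4]
Event 6: SEND 1->0: VV[1][1]++ -> VV[1]=[0, 5], msg_vec=[0, 5]; VV[0]=max(VV[0],msg_vec) then VV[0][0]++ -> VV[0]=[4, 5]
Event 7: LOCAL 0: VV[0][0]++ -> VV[0]=[5, 5]
Event 8: SEND 0->1: VV[0][0]++ -> VV[0]=[6, 5], msg_vec=[6, 5]; VV[1]=max(VV[1],msg_vec) then VV[1][1]++ -> VV[1]=[6, 6]
Final vectors: VV[0]=[6, 5]; VV[1]=[6, 6]

Answer: 6 6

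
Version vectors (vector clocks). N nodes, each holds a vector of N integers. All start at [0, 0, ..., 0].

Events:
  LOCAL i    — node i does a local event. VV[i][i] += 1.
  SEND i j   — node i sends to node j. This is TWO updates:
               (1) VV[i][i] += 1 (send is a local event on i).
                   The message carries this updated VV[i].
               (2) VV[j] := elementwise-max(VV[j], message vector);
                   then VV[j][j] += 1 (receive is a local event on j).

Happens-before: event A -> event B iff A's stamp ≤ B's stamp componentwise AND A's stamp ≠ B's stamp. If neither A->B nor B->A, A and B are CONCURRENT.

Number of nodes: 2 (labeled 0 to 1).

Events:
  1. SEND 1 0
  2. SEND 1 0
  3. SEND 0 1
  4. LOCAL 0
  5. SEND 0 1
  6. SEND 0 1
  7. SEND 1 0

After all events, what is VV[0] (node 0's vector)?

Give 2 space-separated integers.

Answer: 7 6

Derivation:
Initial: VV[0]=[0, 0]
Initial: VV[1]=[0, 0]
Event 1: SEND 1->0: VV[1][1]++ -> VV[1]=[0, 1], msg_vec=[0, 1]; VV[0]=max(VV[0],msg_vec) then VV[0][0]++ -> VV[0]=[1, 1]
Event 2: SEND 1->0: VV[1][1]++ -> VV[1]=[0, 2], msg_vec=[0, 2]; VV[0]=max(VV[0],msg_vec) then VV[0][0]++ -> VV[0]=[2, 2]
Event 3: SEND 0->1: VV[0][0]++ -> VV[0]=[3, 2], msg_vec=[3, 2]; VV[1]=max(VV[1],msg_vec) then VV[1][1]++ -> VV[1]=[3, 3]
Event 4: LOCAL 0: VV[0][0]++ -> VV[0]=[4, 2]
Event 5: SEND 0->1: VV[0][0]++ -> VV[0]=[5, 2], msg_vec=[5, 2]; VV[1]=max(VV[1],msg_vec) then VV[1][1]++ -> VV[1]=[5, 4]
Event 6: SEND 0->1: VV[0][0]++ -> VV[0]=[6, 2], msg_vec=[6, 2]; VV[1]=max(VV[1],msg_vec) then VV[1][1]++ -> VV[1]=[6, 5]
Event 7: SEND 1->0: VV[1][1]++ -> VV[1]=[6, 6], msg_vec=[6, 6]; VV[0]=max(VV[0],msg_vec) then VV[0][0]++ -> VV[0]=[7, 6]
Final vectors: VV[0]=[7, 6]; VV[1]=[6, 6]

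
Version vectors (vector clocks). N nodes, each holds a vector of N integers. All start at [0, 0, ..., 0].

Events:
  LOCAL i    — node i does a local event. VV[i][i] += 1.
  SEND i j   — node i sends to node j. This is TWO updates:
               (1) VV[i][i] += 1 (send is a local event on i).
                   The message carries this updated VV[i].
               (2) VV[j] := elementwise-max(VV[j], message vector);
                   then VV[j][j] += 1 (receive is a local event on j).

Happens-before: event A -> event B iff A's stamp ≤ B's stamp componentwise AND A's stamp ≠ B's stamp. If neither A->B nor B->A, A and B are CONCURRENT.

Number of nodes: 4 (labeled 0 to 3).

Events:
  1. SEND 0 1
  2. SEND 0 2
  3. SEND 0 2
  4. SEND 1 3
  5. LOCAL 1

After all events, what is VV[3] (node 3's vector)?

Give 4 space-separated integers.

Answer: 1 2 0 1

Derivation:
Initial: VV[0]=[0, 0, 0, 0]
Initial: VV[1]=[0, 0, 0, 0]
Initial: VV[2]=[0, 0, 0, 0]
Initial: VV[3]=[0, 0, 0, 0]
Event 1: SEND 0->1: VV[0][0]++ -> VV[0]=[1, 0, 0, 0], msg_vec=[1, 0, 0, 0]; VV[1]=max(VV[1],msg_vec) then VV[1][1]++ -> VV[1]=[1, 1, 0, 0]
Event 2: SEND 0->2: VV[0][0]++ -> VV[0]=[2, 0, 0, 0], msg_vec=[2, 0, 0, 0]; VV[2]=max(VV[2],msg_vec) then VV[2][2]++ -> VV[2]=[2, 0, 1, 0]
Event 3: SEND 0->2: VV[0][0]++ -> VV[0]=[3, 0, 0, 0], msg_vec=[3, 0, 0, 0]; VV[2]=max(VV[2],msg_vec) then VV[2][2]++ -> VV[2]=[3, 0, 2, 0]
Event 4: SEND 1->3: VV[1][1]++ -> VV[1]=[1, 2, 0, 0], msg_vec=[1, 2, 0, 0]; VV[3]=max(VV[3],msg_vec) then VV[3][3]++ -> VV[3]=[1, 2, 0, 1]
Event 5: LOCAL 1: VV[1][1]++ -> VV[1]=[1, 3, 0, 0]
Final vectors: VV[0]=[3, 0, 0, 0]; VV[1]=[1, 3, 0, 0]; VV[2]=[3, 0, 2, 0]; VV[3]=[1, 2, 0, 1]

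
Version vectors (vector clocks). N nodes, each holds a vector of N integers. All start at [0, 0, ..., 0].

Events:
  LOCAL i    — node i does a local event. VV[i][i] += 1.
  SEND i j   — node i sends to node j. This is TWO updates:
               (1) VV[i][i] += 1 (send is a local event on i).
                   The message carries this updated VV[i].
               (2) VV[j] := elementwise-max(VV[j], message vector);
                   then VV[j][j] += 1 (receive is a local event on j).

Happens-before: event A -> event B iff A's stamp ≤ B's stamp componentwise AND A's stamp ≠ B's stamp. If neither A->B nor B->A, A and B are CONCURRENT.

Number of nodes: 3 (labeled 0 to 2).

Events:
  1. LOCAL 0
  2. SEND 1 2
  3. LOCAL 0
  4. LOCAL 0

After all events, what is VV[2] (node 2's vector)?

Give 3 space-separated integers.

Answer: 0 1 1

Derivation:
Initial: VV[0]=[0, 0, 0]
Initial: VV[1]=[0, 0, 0]
Initial: VV[2]=[0, 0, 0]
Event 1: LOCAL 0: VV[0][0]++ -> VV[0]=[1, 0, 0]
Event 2: SEND 1->2: VV[1][1]++ -> VV[1]=[0, 1, 0], msg_vec=[0, 1, 0]; VV[2]=max(VV[2],msg_vec) then VV[2][2]++ -> VV[2]=[0, 1, 1]
Event 3: LOCAL 0: VV[0][0]++ -> VV[0]=[2, 0, 0]
Event 4: LOCAL 0: VV[0][0]++ -> VV[0]=[3, 0, 0]
Final vectors: VV[0]=[3, 0, 0]; VV[1]=[0, 1, 0]; VV[2]=[0, 1, 1]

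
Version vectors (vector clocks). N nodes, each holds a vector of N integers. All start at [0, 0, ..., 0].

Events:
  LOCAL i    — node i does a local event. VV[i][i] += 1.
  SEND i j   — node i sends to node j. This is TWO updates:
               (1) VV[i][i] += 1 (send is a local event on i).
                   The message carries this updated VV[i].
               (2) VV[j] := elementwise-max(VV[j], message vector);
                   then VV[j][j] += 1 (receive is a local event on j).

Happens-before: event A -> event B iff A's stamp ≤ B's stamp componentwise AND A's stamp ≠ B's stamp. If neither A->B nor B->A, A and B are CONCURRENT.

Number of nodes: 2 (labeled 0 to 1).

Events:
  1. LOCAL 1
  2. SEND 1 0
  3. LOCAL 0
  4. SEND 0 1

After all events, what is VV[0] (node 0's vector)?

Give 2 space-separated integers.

Initial: VV[0]=[0, 0]
Initial: VV[1]=[0, 0]
Event 1: LOCAL 1: VV[1][1]++ -> VV[1]=[0, 1]
Event 2: SEND 1->0: VV[1][1]++ -> VV[1]=[0, 2], msg_vec=[0, 2]; VV[0]=max(VV[0],msg_vec) then VV[0][0]++ -> VV[0]=[1, 2]
Event 3: LOCAL 0: VV[0][0]++ -> VV[0]=[2, 2]
Event 4: SEND 0->1: VV[0][0]++ -> VV[0]=[3, 2], msg_vec=[3, 2]; VV[1]=max(VV[1],msg_vec) then VV[1][1]++ -> VV[1]=[3, 3]
Final vectors: VV[0]=[3, 2]; VV[1]=[3, 3]

Answer: 3 2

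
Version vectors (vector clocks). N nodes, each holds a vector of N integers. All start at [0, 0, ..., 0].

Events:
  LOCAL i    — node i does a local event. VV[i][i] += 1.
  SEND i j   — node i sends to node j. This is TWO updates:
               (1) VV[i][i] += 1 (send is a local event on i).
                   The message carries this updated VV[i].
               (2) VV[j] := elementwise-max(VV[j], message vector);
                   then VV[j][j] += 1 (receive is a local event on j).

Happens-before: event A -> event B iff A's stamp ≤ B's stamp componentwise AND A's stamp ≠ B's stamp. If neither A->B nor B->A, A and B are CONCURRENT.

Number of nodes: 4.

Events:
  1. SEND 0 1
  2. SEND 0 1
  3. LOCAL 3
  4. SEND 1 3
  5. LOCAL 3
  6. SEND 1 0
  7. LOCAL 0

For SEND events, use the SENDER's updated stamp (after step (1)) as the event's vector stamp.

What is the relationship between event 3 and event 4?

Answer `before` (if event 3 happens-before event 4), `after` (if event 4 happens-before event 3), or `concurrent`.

Initial: VV[0]=[0, 0, 0, 0]
Initial: VV[1]=[0, 0, 0, 0]
Initial: VV[2]=[0, 0, 0, 0]
Initial: VV[3]=[0, 0, 0, 0]
Event 1: SEND 0->1: VV[0][0]++ -> VV[0]=[1, 0, 0, 0], msg_vec=[1, 0, 0, 0]; VV[1]=max(VV[1],msg_vec) then VV[1][1]++ -> VV[1]=[1, 1, 0, 0]
Event 2: SEND 0->1: VV[0][0]++ -> VV[0]=[2, 0, 0, 0], msg_vec=[2, 0, 0, 0]; VV[1]=max(VV[1],msg_vec) then VV[1][1]++ -> VV[1]=[2, 2, 0, 0]
Event 3: LOCAL 3: VV[3][3]++ -> VV[3]=[0, 0, 0, 1]
Event 4: SEND 1->3: VV[1][1]++ -> VV[1]=[2, 3, 0, 0], msg_vec=[2, 3, 0, 0]; VV[3]=max(VV[3],msg_vec) then VV[3][3]++ -> VV[3]=[2, 3, 0, 2]
Event 5: LOCAL 3: VV[3][3]++ -> VV[3]=[2, 3, 0, 3]
Event 6: SEND 1->0: VV[1][1]++ -> VV[1]=[2, 4, 0, 0], msg_vec=[2, 4, 0, 0]; VV[0]=max(VV[0],msg_vec) then VV[0][0]++ -> VV[0]=[3, 4, 0, 0]
Event 7: LOCAL 0: VV[0][0]++ -> VV[0]=[4, 4, 0, 0]
Event 3 stamp: [0, 0, 0, 1]
Event 4 stamp: [2, 3, 0, 0]
[0, 0, 0, 1] <= [2, 3, 0, 0]? False
[2, 3, 0, 0] <= [0, 0, 0, 1]? False
Relation: concurrent

Answer: concurrent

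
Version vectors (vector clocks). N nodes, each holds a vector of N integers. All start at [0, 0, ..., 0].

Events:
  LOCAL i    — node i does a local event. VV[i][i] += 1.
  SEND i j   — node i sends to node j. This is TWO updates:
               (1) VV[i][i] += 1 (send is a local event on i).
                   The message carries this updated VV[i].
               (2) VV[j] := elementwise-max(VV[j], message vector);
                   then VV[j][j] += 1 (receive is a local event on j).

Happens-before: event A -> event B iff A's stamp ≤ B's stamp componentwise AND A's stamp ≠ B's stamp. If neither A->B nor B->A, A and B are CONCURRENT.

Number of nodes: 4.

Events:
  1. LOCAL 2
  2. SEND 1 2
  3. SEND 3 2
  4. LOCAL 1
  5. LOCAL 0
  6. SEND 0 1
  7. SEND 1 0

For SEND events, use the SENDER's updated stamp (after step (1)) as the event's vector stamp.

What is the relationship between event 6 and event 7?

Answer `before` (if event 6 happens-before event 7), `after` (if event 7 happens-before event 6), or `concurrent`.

Initial: VV[0]=[0, 0, 0, 0]
Initial: VV[1]=[0, 0, 0, 0]
Initial: VV[2]=[0, 0, 0, 0]
Initial: VV[3]=[0, 0, 0, 0]
Event 1: LOCAL 2: VV[2][2]++ -> VV[2]=[0, 0, 1, 0]
Event 2: SEND 1->2: VV[1][1]++ -> VV[1]=[0, 1, 0, 0], msg_vec=[0, 1, 0, 0]; VV[2]=max(VV[2],msg_vec) then VV[2][2]++ -> VV[2]=[0, 1, 2, 0]
Event 3: SEND 3->2: VV[3][3]++ -> VV[3]=[0, 0, 0, 1], msg_vec=[0, 0, 0, 1]; VV[2]=max(VV[2],msg_vec) then VV[2][2]++ -> VV[2]=[0, 1, 3, 1]
Event 4: LOCAL 1: VV[1][1]++ -> VV[1]=[0, 2, 0, 0]
Event 5: LOCAL 0: VV[0][0]++ -> VV[0]=[1, 0, 0, 0]
Event 6: SEND 0->1: VV[0][0]++ -> VV[0]=[2, 0, 0, 0], msg_vec=[2, 0, 0, 0]; VV[1]=max(VV[1],msg_vec) then VV[1][1]++ -> VV[1]=[2, 3, 0, 0]
Event 7: SEND 1->0: VV[1][1]++ -> VV[1]=[2, 4, 0, 0], msg_vec=[2, 4, 0, 0]; VV[0]=max(VV[0],msg_vec) then VV[0][0]++ -> VV[0]=[3, 4, 0, 0]
Event 6 stamp: [2, 0, 0, 0]
Event 7 stamp: [2, 4, 0, 0]
[2, 0, 0, 0] <= [2, 4, 0, 0]? True
[2, 4, 0, 0] <= [2, 0, 0, 0]? False
Relation: before

Answer: before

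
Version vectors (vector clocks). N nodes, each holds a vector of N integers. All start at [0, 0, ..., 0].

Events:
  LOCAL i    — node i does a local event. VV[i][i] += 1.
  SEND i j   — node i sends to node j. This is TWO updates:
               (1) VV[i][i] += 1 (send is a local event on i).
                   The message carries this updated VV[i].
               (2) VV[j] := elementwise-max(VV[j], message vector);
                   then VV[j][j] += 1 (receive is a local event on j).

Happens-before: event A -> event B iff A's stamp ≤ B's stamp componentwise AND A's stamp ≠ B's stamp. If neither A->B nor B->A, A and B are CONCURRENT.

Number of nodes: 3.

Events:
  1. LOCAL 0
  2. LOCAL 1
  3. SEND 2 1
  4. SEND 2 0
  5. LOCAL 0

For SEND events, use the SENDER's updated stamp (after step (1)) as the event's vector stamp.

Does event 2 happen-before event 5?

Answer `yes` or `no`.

Answer: no

Derivation:
Initial: VV[0]=[0, 0, 0]
Initial: VV[1]=[0, 0, 0]
Initial: VV[2]=[0, 0, 0]
Event 1: LOCAL 0: VV[0][0]++ -> VV[0]=[1, 0, 0]
Event 2: LOCAL 1: VV[1][1]++ -> VV[1]=[0, 1, 0]
Event 3: SEND 2->1: VV[2][2]++ -> VV[2]=[0, 0, 1], msg_vec=[0, 0, 1]; VV[1]=max(VV[1],msg_vec) then VV[1][1]++ -> VV[1]=[0, 2, 1]
Event 4: SEND 2->0: VV[2][2]++ -> VV[2]=[0, 0, 2], msg_vec=[0, 0, 2]; VV[0]=max(VV[0],msg_vec) then VV[0][0]++ -> VV[0]=[2, 0, 2]
Event 5: LOCAL 0: VV[0][0]++ -> VV[0]=[3, 0, 2]
Event 2 stamp: [0, 1, 0]
Event 5 stamp: [3, 0, 2]
[0, 1, 0] <= [3, 0, 2]? False. Equal? False. Happens-before: False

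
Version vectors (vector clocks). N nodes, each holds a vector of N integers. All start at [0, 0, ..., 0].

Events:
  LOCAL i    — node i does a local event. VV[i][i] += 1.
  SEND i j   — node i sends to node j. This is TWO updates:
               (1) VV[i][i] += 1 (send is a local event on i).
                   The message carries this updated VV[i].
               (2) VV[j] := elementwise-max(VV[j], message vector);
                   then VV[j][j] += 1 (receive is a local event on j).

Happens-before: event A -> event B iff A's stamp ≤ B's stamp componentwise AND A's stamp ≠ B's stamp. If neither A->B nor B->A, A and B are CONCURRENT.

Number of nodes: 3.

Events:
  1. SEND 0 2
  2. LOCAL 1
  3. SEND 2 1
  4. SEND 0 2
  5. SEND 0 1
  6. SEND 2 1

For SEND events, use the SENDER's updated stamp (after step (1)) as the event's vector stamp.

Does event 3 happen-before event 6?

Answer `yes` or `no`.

Initial: VV[0]=[0, 0, 0]
Initial: VV[1]=[0, 0, 0]
Initial: VV[2]=[0, 0, 0]
Event 1: SEND 0->2: VV[0][0]++ -> VV[0]=[1, 0, 0], msg_vec=[1, 0, 0]; VV[2]=max(VV[2],msg_vec) then VV[2][2]++ -> VV[2]=[1, 0, 1]
Event 2: LOCAL 1: VV[1][1]++ -> VV[1]=[0, 1, 0]
Event 3: SEND 2->1: VV[2][2]++ -> VV[2]=[1, 0, 2], msg_vec=[1, 0, 2]; VV[1]=max(VV[1],msg_vec) then VV[1][1]++ -> VV[1]=[1, 2, 2]
Event 4: SEND 0->2: VV[0][0]++ -> VV[0]=[2, 0, 0], msg_vec=[2, 0, 0]; VV[2]=max(VV[2],msg_vec) then VV[2][2]++ -> VV[2]=[2, 0, 3]
Event 5: SEND 0->1: VV[0][0]++ -> VV[0]=[3, 0, 0], msg_vec=[3, 0, 0]; VV[1]=max(VV[1],msg_vec) then VV[1][1]++ -> VV[1]=[3, 3, 2]
Event 6: SEND 2->1: VV[2][2]++ -> VV[2]=[2, 0, 4], msg_vec=[2, 0, 4]; VV[1]=max(VV[1],msg_vec) then VV[1][1]++ -> VV[1]=[3, 4, 4]
Event 3 stamp: [1, 0, 2]
Event 6 stamp: [2, 0, 4]
[1, 0, 2] <= [2, 0, 4]? True. Equal? False. Happens-before: True

Answer: yes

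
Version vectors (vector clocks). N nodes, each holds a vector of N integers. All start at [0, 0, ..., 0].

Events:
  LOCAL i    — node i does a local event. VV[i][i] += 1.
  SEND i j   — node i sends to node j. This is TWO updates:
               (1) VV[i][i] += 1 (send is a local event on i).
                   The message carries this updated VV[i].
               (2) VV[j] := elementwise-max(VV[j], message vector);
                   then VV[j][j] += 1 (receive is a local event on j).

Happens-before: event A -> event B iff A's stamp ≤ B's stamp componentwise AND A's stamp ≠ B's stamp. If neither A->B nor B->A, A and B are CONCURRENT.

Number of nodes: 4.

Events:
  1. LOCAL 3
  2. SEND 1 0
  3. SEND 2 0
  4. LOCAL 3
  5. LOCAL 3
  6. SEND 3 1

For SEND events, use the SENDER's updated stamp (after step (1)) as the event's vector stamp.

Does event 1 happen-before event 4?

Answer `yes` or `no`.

Initial: VV[0]=[0, 0, 0, 0]
Initial: VV[1]=[0, 0, 0, 0]
Initial: VV[2]=[0, 0, 0, 0]
Initial: VV[3]=[0, 0, 0, 0]
Event 1: LOCAL 3: VV[3][3]++ -> VV[3]=[0, 0, 0, 1]
Event 2: SEND 1->0: VV[1][1]++ -> VV[1]=[0, 1, 0, 0], msg_vec=[0, 1, 0, 0]; VV[0]=max(VV[0],msg_vec) then VV[0][0]++ -> VV[0]=[1, 1, 0, 0]
Event 3: SEND 2->0: VV[2][2]++ -> VV[2]=[0, 0, 1, 0], msg_vec=[0, 0, 1, 0]; VV[0]=max(VV[0],msg_vec) then VV[0][0]++ -> VV[0]=[2, 1, 1, 0]
Event 4: LOCAL 3: VV[3][3]++ -> VV[3]=[0, 0, 0, 2]
Event 5: LOCAL 3: VV[3][3]++ -> VV[3]=[0, 0, 0, 3]
Event 6: SEND 3->1: VV[3][3]++ -> VV[3]=[0, 0, 0, 4], msg_vec=[0, 0, 0, 4]; VV[1]=max(VV[1],msg_vec) then VV[1][1]++ -> VV[1]=[0, 2, 0, 4]
Event 1 stamp: [0, 0, 0, 1]
Event 4 stamp: [0, 0, 0, 2]
[0, 0, 0, 1] <= [0, 0, 0, 2]? True. Equal? False. Happens-before: True

Answer: yes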